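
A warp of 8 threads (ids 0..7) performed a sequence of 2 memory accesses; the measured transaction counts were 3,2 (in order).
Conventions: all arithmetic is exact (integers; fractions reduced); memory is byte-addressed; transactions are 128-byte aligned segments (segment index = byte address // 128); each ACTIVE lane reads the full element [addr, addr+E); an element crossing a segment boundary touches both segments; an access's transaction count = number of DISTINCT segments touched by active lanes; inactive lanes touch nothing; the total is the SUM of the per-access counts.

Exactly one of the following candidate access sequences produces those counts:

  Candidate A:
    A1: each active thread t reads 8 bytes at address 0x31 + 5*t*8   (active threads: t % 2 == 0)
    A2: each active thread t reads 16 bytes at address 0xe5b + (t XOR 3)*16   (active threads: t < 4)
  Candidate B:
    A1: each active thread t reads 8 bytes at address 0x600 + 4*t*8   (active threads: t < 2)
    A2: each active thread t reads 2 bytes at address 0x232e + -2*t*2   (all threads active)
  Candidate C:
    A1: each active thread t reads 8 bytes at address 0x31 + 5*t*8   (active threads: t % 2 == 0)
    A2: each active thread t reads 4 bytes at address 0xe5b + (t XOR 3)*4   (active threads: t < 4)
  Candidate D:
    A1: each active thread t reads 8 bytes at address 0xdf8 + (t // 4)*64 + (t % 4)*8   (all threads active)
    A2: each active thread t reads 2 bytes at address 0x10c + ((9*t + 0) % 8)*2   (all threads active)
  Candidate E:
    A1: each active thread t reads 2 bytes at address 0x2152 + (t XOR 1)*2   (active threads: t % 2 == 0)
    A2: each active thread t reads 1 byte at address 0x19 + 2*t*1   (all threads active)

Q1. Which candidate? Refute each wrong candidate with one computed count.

B: A1 gives 1 transaction, not 3
C: A2 gives 1 transaction, not 2
D: A1 gives 2 transactions, not 3
E: A1 gives 1 transaction, not 3
A: all counts match (3,2)

Answer: A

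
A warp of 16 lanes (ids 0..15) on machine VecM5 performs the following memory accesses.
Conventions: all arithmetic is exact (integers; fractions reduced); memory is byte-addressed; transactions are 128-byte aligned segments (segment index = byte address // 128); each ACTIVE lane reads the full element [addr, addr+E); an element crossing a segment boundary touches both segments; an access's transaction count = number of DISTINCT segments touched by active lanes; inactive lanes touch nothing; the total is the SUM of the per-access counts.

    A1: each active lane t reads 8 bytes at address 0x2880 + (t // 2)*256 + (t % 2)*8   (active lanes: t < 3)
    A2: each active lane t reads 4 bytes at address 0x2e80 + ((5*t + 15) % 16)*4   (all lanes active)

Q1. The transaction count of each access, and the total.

A1: 2 transactions
A2: 1 transaction

Answer: 2,1; total 3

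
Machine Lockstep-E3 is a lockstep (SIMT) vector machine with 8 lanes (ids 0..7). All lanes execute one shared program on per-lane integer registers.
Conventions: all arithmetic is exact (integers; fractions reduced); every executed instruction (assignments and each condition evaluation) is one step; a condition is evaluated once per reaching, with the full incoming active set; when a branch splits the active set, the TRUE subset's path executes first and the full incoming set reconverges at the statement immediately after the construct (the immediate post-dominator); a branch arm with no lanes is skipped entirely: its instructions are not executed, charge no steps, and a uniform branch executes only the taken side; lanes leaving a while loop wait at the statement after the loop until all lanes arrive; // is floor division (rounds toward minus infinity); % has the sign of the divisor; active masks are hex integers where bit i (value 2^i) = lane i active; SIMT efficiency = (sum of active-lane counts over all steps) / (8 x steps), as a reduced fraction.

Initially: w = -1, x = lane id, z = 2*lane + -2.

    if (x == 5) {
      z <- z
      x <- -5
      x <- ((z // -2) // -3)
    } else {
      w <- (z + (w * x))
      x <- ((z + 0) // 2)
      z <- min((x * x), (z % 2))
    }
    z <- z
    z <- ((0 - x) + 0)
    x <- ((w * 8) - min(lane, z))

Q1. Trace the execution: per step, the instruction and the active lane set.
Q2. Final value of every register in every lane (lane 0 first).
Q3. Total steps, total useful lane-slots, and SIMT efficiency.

step 0: eval (x == 5)                0xff
step 1: z <- z                       0x20
step 2: x <- -5                      0x20
step 3: x <- ((z // -2) // -3)       0x20
step 4: w <- (z + (w * x))           0xdf
step 5: x <- ((z + 0) // 2)          0xdf
step 6: z <- min((x * x), (z % 2))   0xdf
step 7: z <- z                       0xff
step 8: z <- ((0 - x) + 0)           0xff
step 9: x <- ((w * 8) - min(lane, z)) 0xff

Answer: 10 steps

w: -2,-1,0,1,2,-1,4,5
x: -16,-8,1,10,19,-7,37,46
z: 1,0,-1,-2,-3,-1,-5,-6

steps = 10; useful = 56; efficiency = 56/80 = 7/10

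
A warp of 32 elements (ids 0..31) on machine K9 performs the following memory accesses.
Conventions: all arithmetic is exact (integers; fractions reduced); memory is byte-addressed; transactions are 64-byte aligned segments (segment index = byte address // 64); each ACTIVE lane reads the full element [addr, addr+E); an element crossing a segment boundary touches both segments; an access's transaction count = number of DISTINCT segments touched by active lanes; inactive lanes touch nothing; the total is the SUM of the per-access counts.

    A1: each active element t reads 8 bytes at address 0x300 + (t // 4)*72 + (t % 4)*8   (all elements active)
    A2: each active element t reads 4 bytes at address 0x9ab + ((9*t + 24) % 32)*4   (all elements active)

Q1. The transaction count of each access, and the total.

A1: 9 transactions
A2: 3 transactions

Answer: 9,3; total 12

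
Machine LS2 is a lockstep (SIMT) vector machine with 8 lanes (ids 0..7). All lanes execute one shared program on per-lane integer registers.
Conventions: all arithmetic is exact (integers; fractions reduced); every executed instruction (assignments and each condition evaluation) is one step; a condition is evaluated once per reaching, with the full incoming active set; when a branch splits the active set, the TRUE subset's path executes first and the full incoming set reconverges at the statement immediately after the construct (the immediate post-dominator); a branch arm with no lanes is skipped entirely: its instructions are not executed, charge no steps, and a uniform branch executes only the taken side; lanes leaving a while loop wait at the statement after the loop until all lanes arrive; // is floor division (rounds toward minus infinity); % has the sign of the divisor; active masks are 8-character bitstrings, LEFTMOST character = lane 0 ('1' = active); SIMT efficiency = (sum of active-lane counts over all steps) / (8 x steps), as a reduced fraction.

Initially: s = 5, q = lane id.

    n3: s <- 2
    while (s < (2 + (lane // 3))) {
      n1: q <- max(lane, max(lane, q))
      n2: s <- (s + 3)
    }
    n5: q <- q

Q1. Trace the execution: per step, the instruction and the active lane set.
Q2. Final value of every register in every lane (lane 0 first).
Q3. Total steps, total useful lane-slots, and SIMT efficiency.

step 0: s <- 2                       11111111
step 1: eval (s < (2 + (lane // 3))) 11111111
step 2: q <- max(lane, max(lane, q)) 00011111
step 3: s <- (s + 3)                 00011111
step 4: eval (s < (2 + (lane // 3))) 00011111
step 5: q <- q                       11111111

Answer: 6 steps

s: 2,2,2,5,5,5,5,5
q: 0,1,2,3,4,5,6,7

steps = 6; useful = 39; efficiency = 39/48 = 13/16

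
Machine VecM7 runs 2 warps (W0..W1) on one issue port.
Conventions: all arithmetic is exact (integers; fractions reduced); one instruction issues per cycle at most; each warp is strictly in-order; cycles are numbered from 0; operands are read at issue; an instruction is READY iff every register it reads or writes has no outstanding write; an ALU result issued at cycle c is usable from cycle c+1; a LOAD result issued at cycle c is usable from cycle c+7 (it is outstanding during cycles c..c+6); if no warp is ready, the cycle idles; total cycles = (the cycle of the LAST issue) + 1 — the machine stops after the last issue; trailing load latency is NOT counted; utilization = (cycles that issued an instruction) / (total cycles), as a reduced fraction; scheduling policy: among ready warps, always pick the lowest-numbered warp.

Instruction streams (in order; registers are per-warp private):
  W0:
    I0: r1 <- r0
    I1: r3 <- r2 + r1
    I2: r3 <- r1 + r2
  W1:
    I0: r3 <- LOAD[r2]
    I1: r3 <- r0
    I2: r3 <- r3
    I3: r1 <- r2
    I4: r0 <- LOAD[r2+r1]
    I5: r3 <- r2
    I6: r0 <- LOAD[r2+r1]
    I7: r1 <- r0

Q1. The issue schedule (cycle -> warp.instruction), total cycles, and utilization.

cycle 0: W0.I0
cycle 1: W0.I1
cycle 2: W0.I2
cycle 3: W1.I0
cycle 4: idle
cycle 5: idle
cycle 6: idle
cycle 7: idle
cycle 8: idle
cycle 9: idle
cycle 10: W1.I1
cycle 11: W1.I2
cycle 12: W1.I3
cycle 13: W1.I4
cycle 14: W1.I5
cycle 15: idle
cycle 16: idle
cycle 17: idle
cycle 18: idle
cycle 19: idle
cycle 20: W1.I6
cycle 21: idle
cycle 22: idle
cycle 23: idle
cycle 24: idle
cycle 25: idle
cycle 26: idle
cycle 27: W1.I7

Answer: 28 cycles, utilization 11/28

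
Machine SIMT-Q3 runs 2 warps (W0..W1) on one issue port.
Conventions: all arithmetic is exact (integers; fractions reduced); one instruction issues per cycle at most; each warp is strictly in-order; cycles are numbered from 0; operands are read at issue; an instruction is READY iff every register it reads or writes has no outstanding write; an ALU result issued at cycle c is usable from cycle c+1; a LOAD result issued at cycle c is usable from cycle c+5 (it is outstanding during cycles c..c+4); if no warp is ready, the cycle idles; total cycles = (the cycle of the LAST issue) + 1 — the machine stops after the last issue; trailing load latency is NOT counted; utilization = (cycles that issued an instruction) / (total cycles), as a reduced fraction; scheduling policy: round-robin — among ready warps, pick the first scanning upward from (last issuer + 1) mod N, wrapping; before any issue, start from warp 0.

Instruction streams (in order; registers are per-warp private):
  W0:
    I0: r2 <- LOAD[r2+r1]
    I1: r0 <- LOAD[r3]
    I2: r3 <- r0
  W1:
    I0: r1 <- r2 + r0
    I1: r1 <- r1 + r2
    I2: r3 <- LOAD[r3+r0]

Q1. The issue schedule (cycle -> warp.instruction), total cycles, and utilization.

cycle 0: W0.I0
cycle 1: W1.I0
cycle 2: W0.I1
cycle 3: W1.I1
cycle 4: W1.I2
cycle 5: idle
cycle 6: idle
cycle 7: W0.I2

Answer: 8 cycles, utilization 3/4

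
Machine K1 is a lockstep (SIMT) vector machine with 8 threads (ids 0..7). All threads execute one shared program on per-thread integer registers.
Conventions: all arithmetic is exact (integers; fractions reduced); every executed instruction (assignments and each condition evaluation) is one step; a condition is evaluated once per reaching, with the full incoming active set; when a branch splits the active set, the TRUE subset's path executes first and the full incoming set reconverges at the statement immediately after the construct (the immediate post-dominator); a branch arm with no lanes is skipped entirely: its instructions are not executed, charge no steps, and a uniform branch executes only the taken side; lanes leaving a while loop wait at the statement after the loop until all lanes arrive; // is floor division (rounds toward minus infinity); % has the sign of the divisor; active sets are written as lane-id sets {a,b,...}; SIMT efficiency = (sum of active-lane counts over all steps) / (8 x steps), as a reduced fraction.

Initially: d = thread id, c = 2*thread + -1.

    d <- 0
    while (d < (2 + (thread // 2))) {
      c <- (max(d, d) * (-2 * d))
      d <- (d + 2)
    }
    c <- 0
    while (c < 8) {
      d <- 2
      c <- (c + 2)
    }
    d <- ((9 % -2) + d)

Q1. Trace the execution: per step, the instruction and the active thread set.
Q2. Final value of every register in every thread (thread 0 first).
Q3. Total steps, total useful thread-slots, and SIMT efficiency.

step 0: d <- 0                       {0,1,2,3,4,5,6,7}
step 1: eval (d < (2 + (thread // 2))) {0,1,2,3,4,5,6,7}
step 2: c <- (max(d, d) * (-2 * d))  {0,1,2,3,4,5,6,7}
step 3: d <- (d + 2)                 {0,1,2,3,4,5,6,7}
step 4: eval (d < (2 + (thread // 2))) {0,1,2,3,4,5,6,7}
step 5: c <- (max(d, d) * (-2 * d))  {2,3,4,5,6,7}
step 6: d <- (d + 2)                 {2,3,4,5,6,7}
step 7: eval (d < (2 + (thread // 2))) {2,3,4,5,6,7}
step 8: c <- (max(d, d) * (-2 * d))  {6,7}
step 9: d <- (d + 2)                 {6,7}
step 10: eval (d < (2 + (thread // 2))) {6,7}
step 11: c <- 0                       {0,1,2,3,4,5,6,7}
step 12: eval (c < 8)                 {0,1,2,3,4,5,6,7}
step 13: d <- 2                       {0,1,2,3,4,5,6,7}
step 14: c <- (c + 2)                 {0,1,2,3,4,5,6,7}
step 15: eval (c < 8)                 {0,1,2,3,4,5,6,7}
step 16: d <- 2                       {0,1,2,3,4,5,6,7}
step 17: c <- (c + 2)                 {0,1,2,3,4,5,6,7}
step 18: eval (c < 8)                 {0,1,2,3,4,5,6,7}
step 19: d <- 2                       {0,1,2,3,4,5,6,7}
step 20: c <- (c + 2)                 {0,1,2,3,4,5,6,7}
step 21: eval (c < 8)                 {0,1,2,3,4,5,6,7}
step 22: d <- 2                       {0,1,2,3,4,5,6,7}
step 23: c <- (c + 2)                 {0,1,2,3,4,5,6,7}
step 24: eval (c < 8)                 {0,1,2,3,4,5,6,7}
step 25: d <- ((9 % -2) + d)          {0,1,2,3,4,5,6,7}

Answer: 26 steps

d: 1,1,1,1,1,1,1,1
c: 8,8,8,8,8,8,8,8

steps = 26; useful = 184; efficiency = 184/208 = 23/26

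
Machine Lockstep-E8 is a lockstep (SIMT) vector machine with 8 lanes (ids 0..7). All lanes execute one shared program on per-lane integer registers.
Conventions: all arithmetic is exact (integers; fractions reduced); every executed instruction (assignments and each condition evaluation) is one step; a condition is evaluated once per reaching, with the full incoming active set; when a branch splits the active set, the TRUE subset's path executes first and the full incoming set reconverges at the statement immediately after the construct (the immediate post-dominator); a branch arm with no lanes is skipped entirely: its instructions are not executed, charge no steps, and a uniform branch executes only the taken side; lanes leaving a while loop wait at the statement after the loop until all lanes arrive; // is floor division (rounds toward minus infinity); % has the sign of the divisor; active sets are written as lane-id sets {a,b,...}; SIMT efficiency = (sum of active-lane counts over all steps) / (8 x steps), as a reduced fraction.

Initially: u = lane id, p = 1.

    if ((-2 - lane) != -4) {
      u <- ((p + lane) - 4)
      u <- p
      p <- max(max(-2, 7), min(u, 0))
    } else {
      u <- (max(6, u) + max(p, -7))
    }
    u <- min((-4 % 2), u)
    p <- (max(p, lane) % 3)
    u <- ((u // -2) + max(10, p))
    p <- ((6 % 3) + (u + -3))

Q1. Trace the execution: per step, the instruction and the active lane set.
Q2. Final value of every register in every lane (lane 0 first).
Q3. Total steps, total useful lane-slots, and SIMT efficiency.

step 0: eval ((-2 - lane) != -4)     {0,1,2,3,4,5,6,7}
step 1: u <- ((p + lane) - 4)        {0,1,3,4,5,6,7}
step 2: u <- p                       {0,1,3,4,5,6,7}
step 3: p <- max(max(-2, 7), min(u, 0)) {0,1,3,4,5,6,7}
step 4: u <- (max(6, u) + max(p, -7)) {2}
step 5: u <- min((-4 % 2), u)        {0,1,2,3,4,5,6,7}
step 6: p <- (max(p, lane) % 3)      {0,1,2,3,4,5,6,7}
step 7: u <- ((u // -2) + max(10, p)) {0,1,2,3,4,5,6,7}
step 8: p <- ((6 % 3) + (u + -3))    {0,1,2,3,4,5,6,7}

Answer: 9 steps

u: 10,10,10,10,10,10,10,10
p: 7,7,7,7,7,7,7,7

steps = 9; useful = 62; efficiency = 62/72 = 31/36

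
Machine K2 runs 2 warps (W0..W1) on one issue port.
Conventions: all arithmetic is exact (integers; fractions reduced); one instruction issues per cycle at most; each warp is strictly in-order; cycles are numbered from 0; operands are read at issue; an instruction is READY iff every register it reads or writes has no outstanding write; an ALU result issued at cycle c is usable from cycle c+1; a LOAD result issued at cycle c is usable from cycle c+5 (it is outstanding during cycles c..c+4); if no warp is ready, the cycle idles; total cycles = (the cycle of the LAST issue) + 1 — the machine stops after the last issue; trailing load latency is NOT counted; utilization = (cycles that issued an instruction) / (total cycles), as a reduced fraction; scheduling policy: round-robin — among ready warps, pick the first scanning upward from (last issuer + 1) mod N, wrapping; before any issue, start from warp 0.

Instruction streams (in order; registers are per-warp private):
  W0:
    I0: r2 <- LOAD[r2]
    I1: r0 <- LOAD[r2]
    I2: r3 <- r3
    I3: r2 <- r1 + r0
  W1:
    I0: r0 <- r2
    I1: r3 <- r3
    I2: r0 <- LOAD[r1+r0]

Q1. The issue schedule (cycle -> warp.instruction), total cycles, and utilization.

cycle 0: W0.I0
cycle 1: W1.I0
cycle 2: W1.I1
cycle 3: W1.I2
cycle 4: idle
cycle 5: W0.I1
cycle 6: W0.I2
cycle 7: idle
cycle 8: idle
cycle 9: idle
cycle 10: W0.I3

Answer: 11 cycles, utilization 7/11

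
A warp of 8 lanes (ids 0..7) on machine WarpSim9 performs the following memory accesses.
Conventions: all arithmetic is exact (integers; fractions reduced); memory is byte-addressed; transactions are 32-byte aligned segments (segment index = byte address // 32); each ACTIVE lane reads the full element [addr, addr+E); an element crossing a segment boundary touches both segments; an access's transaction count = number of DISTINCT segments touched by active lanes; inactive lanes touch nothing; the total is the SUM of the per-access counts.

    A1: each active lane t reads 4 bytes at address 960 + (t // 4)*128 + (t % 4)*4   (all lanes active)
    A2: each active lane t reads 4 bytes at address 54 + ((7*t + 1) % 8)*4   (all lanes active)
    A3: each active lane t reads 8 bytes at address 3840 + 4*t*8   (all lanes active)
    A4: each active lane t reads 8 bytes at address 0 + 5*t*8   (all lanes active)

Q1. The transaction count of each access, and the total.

A1: 2 transactions
A2: 2 transactions
A3: 8 transactions
A4: 8 transactions

Answer: 2,2,8,8; total 20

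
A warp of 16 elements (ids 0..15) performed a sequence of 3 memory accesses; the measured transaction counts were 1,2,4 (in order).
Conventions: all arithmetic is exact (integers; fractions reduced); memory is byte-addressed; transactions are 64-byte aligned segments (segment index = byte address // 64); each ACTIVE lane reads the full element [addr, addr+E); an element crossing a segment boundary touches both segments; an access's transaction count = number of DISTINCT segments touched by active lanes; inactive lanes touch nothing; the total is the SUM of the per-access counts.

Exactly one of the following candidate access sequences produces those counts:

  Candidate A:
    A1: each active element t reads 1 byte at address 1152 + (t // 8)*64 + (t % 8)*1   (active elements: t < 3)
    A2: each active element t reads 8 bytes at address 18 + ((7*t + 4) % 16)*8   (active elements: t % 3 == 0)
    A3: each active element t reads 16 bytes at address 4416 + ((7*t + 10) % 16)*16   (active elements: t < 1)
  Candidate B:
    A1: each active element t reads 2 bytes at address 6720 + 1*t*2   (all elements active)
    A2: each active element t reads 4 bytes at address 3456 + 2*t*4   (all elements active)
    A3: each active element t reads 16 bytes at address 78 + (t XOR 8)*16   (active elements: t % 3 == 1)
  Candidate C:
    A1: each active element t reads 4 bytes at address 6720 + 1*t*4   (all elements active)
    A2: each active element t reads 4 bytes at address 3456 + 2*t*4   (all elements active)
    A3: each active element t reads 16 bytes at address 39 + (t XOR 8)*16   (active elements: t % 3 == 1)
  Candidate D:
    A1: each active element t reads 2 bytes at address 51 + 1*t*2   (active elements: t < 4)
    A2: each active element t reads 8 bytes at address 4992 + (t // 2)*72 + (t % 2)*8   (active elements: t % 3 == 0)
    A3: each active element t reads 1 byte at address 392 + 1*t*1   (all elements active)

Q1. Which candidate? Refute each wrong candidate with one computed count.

A: A2 gives 3 transactions, not 2
B: A3 gives 5 transactions, not 4
D: A2 gives 6 transactions, not 2
C: all counts match (1,2,4)

Answer: C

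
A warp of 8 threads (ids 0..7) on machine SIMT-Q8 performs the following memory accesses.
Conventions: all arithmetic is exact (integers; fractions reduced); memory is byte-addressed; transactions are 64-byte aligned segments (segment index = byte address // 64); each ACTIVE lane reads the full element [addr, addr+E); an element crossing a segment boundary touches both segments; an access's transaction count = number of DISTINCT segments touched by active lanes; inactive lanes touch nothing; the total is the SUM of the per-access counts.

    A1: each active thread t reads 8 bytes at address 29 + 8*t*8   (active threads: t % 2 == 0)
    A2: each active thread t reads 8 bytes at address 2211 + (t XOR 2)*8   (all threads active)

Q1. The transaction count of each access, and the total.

A1: 4 transactions
A2: 2 transactions

Answer: 4,2; total 6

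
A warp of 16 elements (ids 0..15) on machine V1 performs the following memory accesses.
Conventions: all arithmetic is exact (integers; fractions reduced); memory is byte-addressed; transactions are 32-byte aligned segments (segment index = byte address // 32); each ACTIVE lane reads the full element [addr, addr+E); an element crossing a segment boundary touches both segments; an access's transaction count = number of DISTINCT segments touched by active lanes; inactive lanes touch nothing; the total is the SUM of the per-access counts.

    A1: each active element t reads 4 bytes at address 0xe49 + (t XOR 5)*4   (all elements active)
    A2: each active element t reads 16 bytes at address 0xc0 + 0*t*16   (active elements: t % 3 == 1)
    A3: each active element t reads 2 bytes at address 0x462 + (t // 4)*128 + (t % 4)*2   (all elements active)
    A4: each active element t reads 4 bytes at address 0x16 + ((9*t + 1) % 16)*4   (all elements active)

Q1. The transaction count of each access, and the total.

A1: 3 transactions
A2: 1 transaction
A3: 4 transactions
A4: 3 transactions

Answer: 3,1,4,3; total 11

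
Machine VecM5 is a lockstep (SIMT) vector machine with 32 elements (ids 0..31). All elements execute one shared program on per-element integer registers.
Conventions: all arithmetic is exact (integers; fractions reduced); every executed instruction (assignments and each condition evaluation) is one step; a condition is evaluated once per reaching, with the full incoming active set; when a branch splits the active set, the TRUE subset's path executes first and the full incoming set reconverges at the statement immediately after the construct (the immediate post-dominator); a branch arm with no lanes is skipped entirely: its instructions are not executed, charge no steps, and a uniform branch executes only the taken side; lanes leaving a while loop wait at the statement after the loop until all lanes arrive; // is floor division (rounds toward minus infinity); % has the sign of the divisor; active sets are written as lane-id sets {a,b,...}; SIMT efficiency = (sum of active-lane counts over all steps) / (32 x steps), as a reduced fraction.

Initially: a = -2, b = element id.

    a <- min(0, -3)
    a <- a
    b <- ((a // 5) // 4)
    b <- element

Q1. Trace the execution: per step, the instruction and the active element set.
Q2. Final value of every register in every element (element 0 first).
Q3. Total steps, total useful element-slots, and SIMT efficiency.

step 0: a <- min(0, -3)              {0,1,2,3,4,5,6,7,8,9,10,11,12,13,14,15,16,17,18,19,20,21,22,23,24,25,26,27,28,29,30,31}
step 1: a <- a                       {0,1,2,3,4,5,6,7,8,9,10,11,12,13,14,15,16,17,18,19,20,21,22,23,24,25,26,27,28,29,30,31}
step 2: b <- ((a // 5) // 4)         {0,1,2,3,4,5,6,7,8,9,10,11,12,13,14,15,16,17,18,19,20,21,22,23,24,25,26,27,28,29,30,31}
step 3: b <- element                 {0,1,2,3,4,5,6,7,8,9,10,11,12,13,14,15,16,17,18,19,20,21,22,23,24,25,26,27,28,29,30,31}

Answer: 4 steps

a: -3,-3,-3,-3,-3,-3,-3,-3,-3,-3,-3,-3,-3,-3,-3,-3,-3,-3,-3,-3,-3,-3,-3,-3,-3,-3,-3,-3,-3,-3,-3,-3
b: 0,1,2,3,4,5,6,7,8,9,10,11,12,13,14,15,16,17,18,19,20,21,22,23,24,25,26,27,28,29,30,31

steps = 4; useful = 128; efficiency = 128/128 = 1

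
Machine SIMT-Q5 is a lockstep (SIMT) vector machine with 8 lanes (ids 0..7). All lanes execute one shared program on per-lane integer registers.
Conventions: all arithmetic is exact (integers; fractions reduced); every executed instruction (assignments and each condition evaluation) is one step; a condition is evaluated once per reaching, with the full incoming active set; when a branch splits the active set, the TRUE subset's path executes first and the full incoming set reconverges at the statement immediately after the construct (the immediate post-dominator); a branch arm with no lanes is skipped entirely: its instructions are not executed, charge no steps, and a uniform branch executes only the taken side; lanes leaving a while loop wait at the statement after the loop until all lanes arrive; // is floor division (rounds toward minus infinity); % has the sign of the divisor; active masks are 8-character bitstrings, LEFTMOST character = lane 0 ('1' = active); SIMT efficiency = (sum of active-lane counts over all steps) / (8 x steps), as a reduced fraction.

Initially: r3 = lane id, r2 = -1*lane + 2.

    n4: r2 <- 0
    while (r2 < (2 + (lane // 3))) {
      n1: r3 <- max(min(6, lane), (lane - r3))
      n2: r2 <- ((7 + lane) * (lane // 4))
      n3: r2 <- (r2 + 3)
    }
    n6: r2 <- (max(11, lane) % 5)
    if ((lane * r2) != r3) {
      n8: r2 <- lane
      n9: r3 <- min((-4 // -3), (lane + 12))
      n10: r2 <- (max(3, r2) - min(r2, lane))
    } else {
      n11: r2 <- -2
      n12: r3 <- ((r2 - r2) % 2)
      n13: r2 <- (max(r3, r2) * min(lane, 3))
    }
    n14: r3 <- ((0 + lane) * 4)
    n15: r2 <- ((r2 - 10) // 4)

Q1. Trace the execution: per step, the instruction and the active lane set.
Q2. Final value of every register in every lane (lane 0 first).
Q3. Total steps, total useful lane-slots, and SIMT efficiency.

step 0: r2 <- 0                      11111111
step 1: eval (r2 < (2 + (lane // 3))) 11111111
step 2: r3 <- max(min(6, lane), (lane - r3)) 11111111
step 3: r2 <- ((7 + lane) * (lane // 4)) 11111111
step 4: r2 <- (r2 + 3)               11111111
step 5: eval (r2 < (2 + (lane // 3))) 11111111
step 6: r2 <- (max(11, lane) % 5)    11111111
step 7: eval ((lane * r2) != r3)     11111111
step 8: r2 <- lane                   00000001
step 9: r3 <- min((-4 // -3), (lane + 12)) 00000001
step 10: r2 <- (max(3, r2) - min(r2, lane)) 00000001
step 11: r2 <- -2                     11111110
step 12: r3 <- ((r2 - r2) % 2)        11111110
step 13: r2 <- (max(r3, r2) * min(lane, 3)) 11111110
step 14: r3 <- ((0 + lane) * 4)       11111111
step 15: r2 <- ((r2 - 10) // 4)       11111111

Answer: 16 steps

r3: 0,4,8,12,16,20,24,28
r2: -3,-3,-3,-3,-3,-3,-3,-3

steps = 16; useful = 104; efficiency = 104/128 = 13/16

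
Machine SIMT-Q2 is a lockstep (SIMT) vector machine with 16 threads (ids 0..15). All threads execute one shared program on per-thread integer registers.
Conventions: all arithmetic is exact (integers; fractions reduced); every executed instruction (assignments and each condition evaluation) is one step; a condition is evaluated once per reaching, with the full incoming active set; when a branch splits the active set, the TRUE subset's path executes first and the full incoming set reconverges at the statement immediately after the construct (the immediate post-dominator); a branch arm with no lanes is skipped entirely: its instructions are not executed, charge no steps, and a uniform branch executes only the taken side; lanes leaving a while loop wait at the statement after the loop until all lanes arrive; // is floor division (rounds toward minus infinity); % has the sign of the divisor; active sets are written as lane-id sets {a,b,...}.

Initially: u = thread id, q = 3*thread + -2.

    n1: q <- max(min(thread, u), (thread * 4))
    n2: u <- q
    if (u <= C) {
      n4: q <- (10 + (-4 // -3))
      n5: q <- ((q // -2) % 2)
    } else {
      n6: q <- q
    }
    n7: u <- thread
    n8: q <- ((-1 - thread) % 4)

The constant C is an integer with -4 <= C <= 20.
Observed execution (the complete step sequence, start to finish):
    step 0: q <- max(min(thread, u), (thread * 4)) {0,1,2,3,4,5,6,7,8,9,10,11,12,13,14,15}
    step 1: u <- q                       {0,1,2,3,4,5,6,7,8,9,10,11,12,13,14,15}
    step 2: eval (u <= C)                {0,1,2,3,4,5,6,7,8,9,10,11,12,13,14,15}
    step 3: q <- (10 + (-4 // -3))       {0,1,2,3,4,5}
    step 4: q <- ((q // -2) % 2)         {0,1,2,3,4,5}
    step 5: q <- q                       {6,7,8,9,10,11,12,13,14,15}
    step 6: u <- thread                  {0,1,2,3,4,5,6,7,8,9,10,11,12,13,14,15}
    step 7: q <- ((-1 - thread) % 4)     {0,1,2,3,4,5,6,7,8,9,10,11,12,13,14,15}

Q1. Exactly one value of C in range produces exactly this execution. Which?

Answer: C = 20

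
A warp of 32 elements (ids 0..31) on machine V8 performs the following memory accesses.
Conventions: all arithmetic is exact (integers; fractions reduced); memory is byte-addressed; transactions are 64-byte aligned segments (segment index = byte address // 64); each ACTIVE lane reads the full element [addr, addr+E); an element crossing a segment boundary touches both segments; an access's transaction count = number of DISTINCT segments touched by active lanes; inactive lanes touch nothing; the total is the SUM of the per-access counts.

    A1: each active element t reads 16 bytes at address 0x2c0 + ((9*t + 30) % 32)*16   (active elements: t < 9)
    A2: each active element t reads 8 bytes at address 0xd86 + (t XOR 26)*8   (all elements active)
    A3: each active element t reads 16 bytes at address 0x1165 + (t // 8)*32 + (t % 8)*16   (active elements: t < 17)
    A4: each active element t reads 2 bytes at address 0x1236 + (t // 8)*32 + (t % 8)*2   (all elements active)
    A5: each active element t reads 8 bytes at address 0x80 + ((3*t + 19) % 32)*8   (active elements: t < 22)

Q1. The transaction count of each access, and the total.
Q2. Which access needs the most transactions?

A1: 7 transactions
A2: 5 transactions
A3: 4 transactions
A4: 3 transactions
A5: 4 transactions

Answer: 7,5,4,3,4; total 23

Answer: A1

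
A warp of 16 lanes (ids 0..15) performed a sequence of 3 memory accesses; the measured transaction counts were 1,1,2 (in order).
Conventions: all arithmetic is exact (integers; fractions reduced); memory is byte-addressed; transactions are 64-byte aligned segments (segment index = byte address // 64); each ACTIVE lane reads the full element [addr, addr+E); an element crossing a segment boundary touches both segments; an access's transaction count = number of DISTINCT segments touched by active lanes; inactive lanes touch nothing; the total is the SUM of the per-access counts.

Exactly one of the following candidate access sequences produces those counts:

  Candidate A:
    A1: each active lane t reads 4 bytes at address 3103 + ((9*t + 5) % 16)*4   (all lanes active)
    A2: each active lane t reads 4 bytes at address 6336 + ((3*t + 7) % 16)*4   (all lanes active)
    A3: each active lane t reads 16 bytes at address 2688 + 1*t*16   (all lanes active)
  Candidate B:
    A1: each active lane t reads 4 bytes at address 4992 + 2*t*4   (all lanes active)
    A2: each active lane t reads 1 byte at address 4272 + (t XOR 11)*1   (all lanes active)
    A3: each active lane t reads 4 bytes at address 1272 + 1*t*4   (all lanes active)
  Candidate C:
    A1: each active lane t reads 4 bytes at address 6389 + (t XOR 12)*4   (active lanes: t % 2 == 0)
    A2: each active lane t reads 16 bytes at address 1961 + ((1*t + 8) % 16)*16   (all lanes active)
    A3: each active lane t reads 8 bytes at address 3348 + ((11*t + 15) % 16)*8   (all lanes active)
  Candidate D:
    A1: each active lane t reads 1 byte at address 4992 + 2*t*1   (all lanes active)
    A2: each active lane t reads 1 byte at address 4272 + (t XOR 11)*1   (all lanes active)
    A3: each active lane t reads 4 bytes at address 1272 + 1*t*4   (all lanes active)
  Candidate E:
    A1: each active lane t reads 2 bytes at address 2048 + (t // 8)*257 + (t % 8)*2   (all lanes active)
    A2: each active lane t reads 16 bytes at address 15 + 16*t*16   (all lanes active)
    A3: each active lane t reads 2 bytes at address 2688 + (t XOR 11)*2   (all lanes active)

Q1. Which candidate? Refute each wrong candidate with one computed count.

A: A1 gives 2 transactions, not 1
B: A1 gives 2 transactions, not 1
C: A1 gives 2 transactions, not 1
E: A1 gives 2 transactions, not 1
D: all counts match (1,1,2)

Answer: D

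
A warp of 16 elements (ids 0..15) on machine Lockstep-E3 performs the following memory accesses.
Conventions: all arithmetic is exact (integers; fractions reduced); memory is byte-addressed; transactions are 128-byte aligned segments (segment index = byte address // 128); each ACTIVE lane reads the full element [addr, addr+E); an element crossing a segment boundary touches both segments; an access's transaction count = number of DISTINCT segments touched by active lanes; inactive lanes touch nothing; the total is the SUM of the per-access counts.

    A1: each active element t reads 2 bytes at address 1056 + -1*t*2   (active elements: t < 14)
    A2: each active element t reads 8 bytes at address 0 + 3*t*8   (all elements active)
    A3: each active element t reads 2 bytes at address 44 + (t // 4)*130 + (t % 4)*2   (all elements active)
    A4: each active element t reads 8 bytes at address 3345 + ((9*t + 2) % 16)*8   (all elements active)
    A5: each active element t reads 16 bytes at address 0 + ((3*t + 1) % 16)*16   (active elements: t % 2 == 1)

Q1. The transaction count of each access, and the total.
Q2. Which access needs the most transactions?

A1: 1 transaction
A2: 3 transactions
A3: 4 transactions
A4: 2 transactions
A5: 2 transactions

Answer: 1,3,4,2,2; total 12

Answer: A3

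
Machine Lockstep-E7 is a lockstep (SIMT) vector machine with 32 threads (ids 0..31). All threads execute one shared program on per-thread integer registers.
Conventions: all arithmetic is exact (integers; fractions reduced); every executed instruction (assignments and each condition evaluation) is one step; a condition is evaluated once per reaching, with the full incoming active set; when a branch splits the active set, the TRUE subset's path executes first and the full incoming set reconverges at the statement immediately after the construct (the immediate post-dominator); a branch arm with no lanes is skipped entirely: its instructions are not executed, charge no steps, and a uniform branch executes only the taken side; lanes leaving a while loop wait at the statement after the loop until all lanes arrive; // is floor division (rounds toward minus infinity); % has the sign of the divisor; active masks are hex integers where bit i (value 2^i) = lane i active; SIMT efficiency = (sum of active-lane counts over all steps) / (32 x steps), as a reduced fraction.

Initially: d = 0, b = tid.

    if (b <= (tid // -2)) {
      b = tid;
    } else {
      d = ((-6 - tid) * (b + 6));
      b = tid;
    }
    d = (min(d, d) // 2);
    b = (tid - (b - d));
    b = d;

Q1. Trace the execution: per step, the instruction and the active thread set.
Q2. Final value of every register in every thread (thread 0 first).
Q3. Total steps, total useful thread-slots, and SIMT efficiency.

step 0: eval (b <= (tid // -2))      0xffffffff
step 1: b <- tid                     0x00000001
step 2: d <- ((-6 - tid) * (b + 6))  0xfffffffe
step 3: b <- tid                     0xfffffffe
step 4: d <- (min(d, d) // 2)        0xffffffff
step 5: b <- (tid - (b - d))         0xffffffff
step 6: b <- d                       0xffffffff

Answer: 7 steps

d: 0,-25,-32,-41,-50,-61,-72,-85,-98,-113,-128,-145,-162,-181,-200,-221,-242,-265,-288,-313,-338,-365,-392,-421,-450,-481,-512,-545,-578,-613,-648,-685
b: 0,-25,-32,-41,-50,-61,-72,-85,-98,-113,-128,-145,-162,-181,-200,-221,-242,-265,-288,-313,-338,-365,-392,-421,-450,-481,-512,-545,-578,-613,-648,-685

steps = 7; useful = 191; efficiency = 191/224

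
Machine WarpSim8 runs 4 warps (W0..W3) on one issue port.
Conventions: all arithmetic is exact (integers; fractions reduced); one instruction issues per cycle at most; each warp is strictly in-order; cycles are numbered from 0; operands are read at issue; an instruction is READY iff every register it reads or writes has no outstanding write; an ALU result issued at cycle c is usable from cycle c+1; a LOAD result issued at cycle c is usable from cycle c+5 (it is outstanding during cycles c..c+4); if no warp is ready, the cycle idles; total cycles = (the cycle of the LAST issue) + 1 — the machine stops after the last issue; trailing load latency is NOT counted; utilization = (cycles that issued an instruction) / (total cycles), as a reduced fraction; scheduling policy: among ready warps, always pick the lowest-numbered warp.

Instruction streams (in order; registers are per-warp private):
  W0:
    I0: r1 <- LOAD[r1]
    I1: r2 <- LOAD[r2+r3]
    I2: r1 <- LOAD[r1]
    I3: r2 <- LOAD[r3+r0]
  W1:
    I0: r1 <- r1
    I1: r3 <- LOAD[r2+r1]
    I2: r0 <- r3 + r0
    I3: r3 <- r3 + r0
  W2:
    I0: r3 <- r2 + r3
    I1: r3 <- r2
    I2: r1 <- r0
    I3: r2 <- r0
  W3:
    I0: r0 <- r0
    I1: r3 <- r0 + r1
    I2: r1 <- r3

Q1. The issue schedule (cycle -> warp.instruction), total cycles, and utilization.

cycle 0: W0.I0
cycle 1: W0.I1
cycle 2: W1.I0
cycle 3: W1.I1
cycle 4: W2.I0
cycle 5: W0.I2
cycle 6: W0.I3
cycle 7: W2.I1
cycle 8: W1.I2
cycle 9: W1.I3
cycle 10: W2.I2
cycle 11: W2.I3
cycle 12: W3.I0
cycle 13: W3.I1
cycle 14: W3.I2

Answer: 15 cycles, utilization 1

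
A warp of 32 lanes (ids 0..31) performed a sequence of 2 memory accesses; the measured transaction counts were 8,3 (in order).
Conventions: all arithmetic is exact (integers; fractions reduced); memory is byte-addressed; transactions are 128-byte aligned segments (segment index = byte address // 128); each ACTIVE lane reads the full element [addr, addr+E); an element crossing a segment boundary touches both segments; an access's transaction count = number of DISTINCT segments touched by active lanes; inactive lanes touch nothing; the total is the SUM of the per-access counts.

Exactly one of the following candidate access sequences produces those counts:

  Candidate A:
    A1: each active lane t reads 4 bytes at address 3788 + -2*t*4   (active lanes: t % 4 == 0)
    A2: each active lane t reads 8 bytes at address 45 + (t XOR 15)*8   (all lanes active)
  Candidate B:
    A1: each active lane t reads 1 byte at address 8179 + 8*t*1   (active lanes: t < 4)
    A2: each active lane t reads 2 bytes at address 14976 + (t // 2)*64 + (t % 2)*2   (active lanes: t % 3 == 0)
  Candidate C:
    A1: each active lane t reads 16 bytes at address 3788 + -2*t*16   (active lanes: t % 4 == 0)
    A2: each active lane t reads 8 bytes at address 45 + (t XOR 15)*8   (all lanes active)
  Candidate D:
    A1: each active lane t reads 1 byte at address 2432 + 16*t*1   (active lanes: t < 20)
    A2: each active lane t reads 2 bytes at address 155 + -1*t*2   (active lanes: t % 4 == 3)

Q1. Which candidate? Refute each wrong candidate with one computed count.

A: A1 gives 3 transactions, not 8
B: A1 gives 2 transactions, not 8
D: A1 gives 3 transactions, not 8
C: all counts match (8,3)

Answer: C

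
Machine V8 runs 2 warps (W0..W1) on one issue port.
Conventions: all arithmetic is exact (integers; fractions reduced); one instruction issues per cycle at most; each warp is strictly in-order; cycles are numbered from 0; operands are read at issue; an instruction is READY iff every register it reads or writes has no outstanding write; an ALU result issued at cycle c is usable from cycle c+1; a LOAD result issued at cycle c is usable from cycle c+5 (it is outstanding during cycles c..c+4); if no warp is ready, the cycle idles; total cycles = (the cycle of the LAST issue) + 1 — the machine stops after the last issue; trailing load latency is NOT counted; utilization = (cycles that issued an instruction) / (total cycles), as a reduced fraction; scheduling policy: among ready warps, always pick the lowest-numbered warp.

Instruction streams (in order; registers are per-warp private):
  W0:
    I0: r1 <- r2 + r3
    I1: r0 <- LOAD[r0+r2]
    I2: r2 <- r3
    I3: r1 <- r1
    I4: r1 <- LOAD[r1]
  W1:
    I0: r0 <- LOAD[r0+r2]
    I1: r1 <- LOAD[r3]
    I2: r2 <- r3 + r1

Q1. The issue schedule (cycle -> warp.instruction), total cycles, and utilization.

cycle 0: W0.I0
cycle 1: W0.I1
cycle 2: W0.I2
cycle 3: W0.I3
cycle 4: W0.I4
cycle 5: W1.I0
cycle 6: W1.I1
cycle 7: idle
cycle 8: idle
cycle 9: idle
cycle 10: idle
cycle 11: W1.I2

Answer: 12 cycles, utilization 2/3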